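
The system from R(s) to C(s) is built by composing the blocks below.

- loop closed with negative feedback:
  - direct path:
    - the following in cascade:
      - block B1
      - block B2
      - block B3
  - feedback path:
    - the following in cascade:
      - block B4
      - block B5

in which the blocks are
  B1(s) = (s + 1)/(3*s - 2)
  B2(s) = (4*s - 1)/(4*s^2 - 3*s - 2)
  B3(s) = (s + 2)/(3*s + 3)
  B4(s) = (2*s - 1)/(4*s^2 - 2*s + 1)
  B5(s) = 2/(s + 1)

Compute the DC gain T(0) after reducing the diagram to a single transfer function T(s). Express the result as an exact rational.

Answer: -1/8

Working:
[1] series reduction of B1, B2, B3: (4*s^2 + 7*s - 2)/(36*s^3 - 51*s^2 + 12)
[2] cascade B4, B5: (4*s - 2)/(4*s^3 + 2*s^2 - s + 1)
[3] collapse the loop ((B1*B2*B3) forward, (B4*B5) return): (16*s^5 + 36*s^4 + 2*s^3 - 7*s^2 + 9*s - 2)/(144*s^6 - 132*s^5 - 138*s^4 + 151*s^3 - 7*s^2 - 34*s + 16)
Evaluating the step-3 result (the overall T(s)) at s = 0 gives T(0) = -2/16 = -1/8.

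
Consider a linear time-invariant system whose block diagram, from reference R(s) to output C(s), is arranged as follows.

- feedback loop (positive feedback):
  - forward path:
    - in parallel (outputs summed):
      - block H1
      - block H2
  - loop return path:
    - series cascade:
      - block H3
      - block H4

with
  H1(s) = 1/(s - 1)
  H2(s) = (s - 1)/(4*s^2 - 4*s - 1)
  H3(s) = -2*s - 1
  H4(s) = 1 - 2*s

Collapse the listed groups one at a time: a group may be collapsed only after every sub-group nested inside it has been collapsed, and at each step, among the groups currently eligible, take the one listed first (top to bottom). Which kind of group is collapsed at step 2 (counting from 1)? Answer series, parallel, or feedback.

Step 1. add H1, H2 (parallel)
Step 2. reduce the series chain H3, H4
Step 3. reduce the feedback loop with forward (H1+H2) and return (H3*H4)
The group at step 2 is a series group.

Answer: series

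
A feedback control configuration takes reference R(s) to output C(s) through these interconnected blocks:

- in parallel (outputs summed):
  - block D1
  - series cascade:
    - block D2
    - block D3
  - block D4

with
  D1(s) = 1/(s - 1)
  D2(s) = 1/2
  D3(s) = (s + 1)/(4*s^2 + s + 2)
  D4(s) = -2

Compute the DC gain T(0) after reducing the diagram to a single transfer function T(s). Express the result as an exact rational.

The answer is -11/4.

Reasoning:
1. reduce the series chain D2, D3 = (s + 1)/(8*s^2 + 2*s + 4)
2. sum the parallel branches D1, (D2*D3), D4 = (-16*s^3 + 21*s^2 - 2*s + 11)/(8*s^3 - 6*s^2 + 2*s - 4)
DC gain: substitute s = 0 into T(s) from step 2: T(0) = 11/(-4) = -11/4.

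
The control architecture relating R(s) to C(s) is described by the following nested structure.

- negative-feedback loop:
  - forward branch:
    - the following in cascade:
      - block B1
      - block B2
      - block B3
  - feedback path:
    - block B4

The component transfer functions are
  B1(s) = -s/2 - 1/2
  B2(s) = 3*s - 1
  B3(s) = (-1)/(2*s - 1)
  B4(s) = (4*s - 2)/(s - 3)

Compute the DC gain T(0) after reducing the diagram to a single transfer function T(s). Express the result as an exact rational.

(1) reduce the series chain B1, B2, B3 = (3*s^2 + 2*s - 1)/(4*s - 2)
(2) feedback reduction of (B1*B2*B3), B4 = (3*s^3 - 7*s^2 - 7*s + 3)/(12*s^3 + 6*s^2 - 22*s + 8)
Step 2 gives the overall T(s). Then T(0) = 3/8.

Answer: 3/8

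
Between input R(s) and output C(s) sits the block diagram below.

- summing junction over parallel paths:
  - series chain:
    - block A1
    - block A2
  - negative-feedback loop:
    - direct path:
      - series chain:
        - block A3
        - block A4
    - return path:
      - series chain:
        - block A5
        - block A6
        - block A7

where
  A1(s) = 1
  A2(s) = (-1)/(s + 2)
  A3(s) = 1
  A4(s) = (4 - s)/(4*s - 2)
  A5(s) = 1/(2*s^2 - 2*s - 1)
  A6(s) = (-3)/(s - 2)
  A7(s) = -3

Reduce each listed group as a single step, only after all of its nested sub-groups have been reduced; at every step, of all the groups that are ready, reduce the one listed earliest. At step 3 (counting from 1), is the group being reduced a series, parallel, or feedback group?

1. multiply A1, A2 (series)
2. cascade A3, A4
3. series reduction of A5, A6, A7
4. apply the feedback formula to (A3*A4), (A5*A6*A7)
5. reduce the parallel group (A1*A2), [(A3*A4)/(1+(A3*A4)*(A5*A6*A7))]
Step 3 collapses a series group.

Hence the answer: series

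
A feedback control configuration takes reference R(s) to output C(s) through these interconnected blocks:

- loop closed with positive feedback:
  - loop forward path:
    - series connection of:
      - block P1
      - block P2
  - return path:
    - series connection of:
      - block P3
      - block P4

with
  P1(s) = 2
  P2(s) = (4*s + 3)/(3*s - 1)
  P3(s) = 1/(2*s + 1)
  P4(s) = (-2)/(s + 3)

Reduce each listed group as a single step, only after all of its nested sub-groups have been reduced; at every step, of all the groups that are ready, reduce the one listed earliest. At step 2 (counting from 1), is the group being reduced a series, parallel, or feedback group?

(1) combine P1, P2 in series
(2) multiply P3, P4 (series)
(3) reduce the feedback loop with forward (P1*P2) and return (P3*P4)
So the answer for step 2 is series.

Hence the answer: series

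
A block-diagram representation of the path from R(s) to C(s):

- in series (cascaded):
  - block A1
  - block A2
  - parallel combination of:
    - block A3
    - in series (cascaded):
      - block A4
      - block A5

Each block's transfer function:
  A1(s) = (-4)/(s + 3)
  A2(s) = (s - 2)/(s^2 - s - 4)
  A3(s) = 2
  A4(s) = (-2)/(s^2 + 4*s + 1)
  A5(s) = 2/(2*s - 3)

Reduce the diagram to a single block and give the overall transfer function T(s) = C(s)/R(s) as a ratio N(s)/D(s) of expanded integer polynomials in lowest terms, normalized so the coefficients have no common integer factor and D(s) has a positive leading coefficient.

(1) reduce the series chain A4, A5 -> (-4)/(2*s^3 + 5*s^2 - 10*s - 3)
(2) sum the parallel branches A3, (A4*A5) -> (4*s^3 + 10*s^2 - 20*s - 10)/(2*s^3 + 5*s^2 - 10*s - 3)
(3) series reduction of A1, A2, (A3+(A4*A5)) - this is the overall T(s), already in the required normalized form

Final answer: (-16*s^4 - 8*s^3 + 160*s^2 - 120*s - 80)/(2*s^6 + 9*s^5 - 14*s^4 - 82*s^3 + 4*s^2 + 141*s + 36)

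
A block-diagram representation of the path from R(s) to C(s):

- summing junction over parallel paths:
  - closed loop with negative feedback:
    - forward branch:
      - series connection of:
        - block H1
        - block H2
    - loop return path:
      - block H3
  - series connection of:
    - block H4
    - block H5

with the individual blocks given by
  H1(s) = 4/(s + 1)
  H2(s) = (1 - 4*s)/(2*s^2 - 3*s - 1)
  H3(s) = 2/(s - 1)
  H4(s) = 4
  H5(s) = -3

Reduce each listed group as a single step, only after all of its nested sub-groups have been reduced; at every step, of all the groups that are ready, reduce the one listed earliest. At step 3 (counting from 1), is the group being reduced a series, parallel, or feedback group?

Reducing step by step:

Step 1: series reduction of H1, H2
Step 2: close the feedback loop around (H1*H2), H3
Step 3: reduce the series chain H4, H5
Step 4: sum the parallel branches [(H1*H2)/(1+(H1*H2)*H3)], (H4*H5)
So the answer for step 3 is series.

Answer: series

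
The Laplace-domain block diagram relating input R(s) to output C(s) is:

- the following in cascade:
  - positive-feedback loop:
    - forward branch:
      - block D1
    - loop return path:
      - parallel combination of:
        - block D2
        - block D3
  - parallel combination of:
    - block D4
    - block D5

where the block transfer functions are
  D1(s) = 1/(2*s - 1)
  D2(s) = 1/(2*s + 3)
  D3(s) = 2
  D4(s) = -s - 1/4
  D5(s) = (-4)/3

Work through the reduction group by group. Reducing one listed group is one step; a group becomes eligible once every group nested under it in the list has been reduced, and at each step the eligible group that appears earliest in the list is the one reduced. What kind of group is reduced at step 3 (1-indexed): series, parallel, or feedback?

The answer is parallel.

Reasoning:
1. reduce the parallel group D2, D3
2. apply the feedback formula to D1, (D2+D3)
3. combine D4, D5 in parallel
4. reduce the series chain [D1/(1-D1*(D2+D3))], (D4+D5)
Step 3 collapses a parallel group.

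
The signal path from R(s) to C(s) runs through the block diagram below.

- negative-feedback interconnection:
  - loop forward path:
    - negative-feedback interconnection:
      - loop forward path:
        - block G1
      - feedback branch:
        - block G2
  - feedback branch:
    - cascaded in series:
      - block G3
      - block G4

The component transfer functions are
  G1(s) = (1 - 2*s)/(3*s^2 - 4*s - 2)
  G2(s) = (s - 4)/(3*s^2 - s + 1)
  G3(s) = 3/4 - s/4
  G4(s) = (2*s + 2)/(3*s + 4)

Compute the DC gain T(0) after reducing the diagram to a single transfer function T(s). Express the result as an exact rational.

[1] feedback reduction of G1, G2, giving (-6*s^3 + 5*s^2 - 3*s + 1)/(9*s^4 - 15*s^3 - s^2 + 7*s - 6)
[2] reduce the series chain G3, G4, giving (-s^2 + 2*s + 3)/(6*s + 8)
[3] close the feedback loop around [G1/(1+G1*G2)], (G3*G4), giving (-36*s^4 - 18*s^3 + 22*s^2 - 18*s + 8)/(60*s^5 - 35*s^4 - 131*s^3 + 42*s^2 + 13*s - 45)
Evaluating the step-3 result (the overall T(s)) at s = 0 gives T(0) = 8/(-45) = -8/45.

Hence the answer: -8/45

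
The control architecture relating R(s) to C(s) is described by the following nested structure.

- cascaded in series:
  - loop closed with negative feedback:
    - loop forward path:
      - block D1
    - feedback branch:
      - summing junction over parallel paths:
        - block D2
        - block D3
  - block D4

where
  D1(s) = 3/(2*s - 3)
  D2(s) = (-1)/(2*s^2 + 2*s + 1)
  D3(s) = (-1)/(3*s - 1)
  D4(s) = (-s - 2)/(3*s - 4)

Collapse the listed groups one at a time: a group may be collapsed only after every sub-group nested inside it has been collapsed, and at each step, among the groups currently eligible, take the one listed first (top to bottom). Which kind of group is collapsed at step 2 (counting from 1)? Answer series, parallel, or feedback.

[1] parallel reduction of D2, D3
[2] apply the feedback formula to D1, (D2+D3)
[3] multiply [D1/(1+D1*(D2+D3))], D4 (series)
Step 2 collapses a feedback group.

Final answer: feedback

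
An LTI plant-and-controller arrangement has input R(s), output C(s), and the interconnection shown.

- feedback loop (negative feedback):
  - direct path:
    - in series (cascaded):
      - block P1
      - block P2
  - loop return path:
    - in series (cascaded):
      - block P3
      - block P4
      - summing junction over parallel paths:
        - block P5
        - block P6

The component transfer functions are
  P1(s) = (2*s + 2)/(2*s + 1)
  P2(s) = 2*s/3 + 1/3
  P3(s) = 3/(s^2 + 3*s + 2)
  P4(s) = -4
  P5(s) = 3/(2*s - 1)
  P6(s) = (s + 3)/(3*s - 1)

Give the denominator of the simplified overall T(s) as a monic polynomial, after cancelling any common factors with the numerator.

[1] reduce the series chain P1, P2, giving 2*s/3 + 2/3
[2] sum the parallel branches P5, P6, giving (2*s^2 + 14*s - 6)/(6*s^2 - 5*s + 1)
[3] combine P3, P4, (P5+P6) in series, giving (-24*s^2 - 168*s + 72)/(6*s^4 + 13*s^3 - 2*s^2 - 7*s + 2)
[4] collapse the loop ((P1*P2) forward, (P3*P4*(P5+P6)) return), giving (12*s^4 + 26*s^3 - 4*s^2 - 14*s + 4)/(18*s^3 - 27*s^2 - 363*s + 150)
The result of step 4 is T(s) in lowest terms. Its denominator has leading coefficient 18; dividing the denominator through by 18 makes it monic.

Hence the answer: s^3 - 3*s^2/2 - 121*s/6 + 25/3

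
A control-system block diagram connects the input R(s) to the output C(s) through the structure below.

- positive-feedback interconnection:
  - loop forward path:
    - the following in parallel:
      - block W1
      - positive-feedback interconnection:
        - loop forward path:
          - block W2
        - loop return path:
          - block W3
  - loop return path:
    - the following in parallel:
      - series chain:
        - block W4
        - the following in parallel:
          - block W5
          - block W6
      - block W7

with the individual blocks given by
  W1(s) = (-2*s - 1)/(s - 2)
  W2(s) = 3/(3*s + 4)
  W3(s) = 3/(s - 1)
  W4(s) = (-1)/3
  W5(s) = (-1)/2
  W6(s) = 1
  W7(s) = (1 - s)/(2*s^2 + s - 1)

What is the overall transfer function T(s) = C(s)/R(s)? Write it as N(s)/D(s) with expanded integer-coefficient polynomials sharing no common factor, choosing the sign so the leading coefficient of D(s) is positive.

Reducing step by step:

Step 1. close the feedback loop around W2, W3 = (3*s - 3)/(3*s^2 + s - 13)
Step 2. combine W1, [W2/(1-W2*W3)] in parallel = (-6*s^3 - 2*s^2 + 16*s + 19)/(3*s^3 - 5*s^2 - 15*s + 26)
Step 3. add W5, W6 (parallel) = 1/2
Step 4. cascade W4, (W5+W6) = (-1)/6
Step 5. sum the parallel branches (W4*(W5+W6)), W7 = (-2*s^2 - 7*s + 7)/(12*s^2 + 6*s - 6)
Step 6. apply the feedback formula to (W1+[W2/(1-W2*W3)]), ((W4*(W5+W6))+W7): this yields T(s), and no further normalization is needed

Answer: (-72*s^5 - 60*s^4 + 216*s^3 + 336*s^2 + 18*s - 114)/(24*s^5 - 88*s^4 - 168*s^3 + 416*s^2 + 267*s - 289)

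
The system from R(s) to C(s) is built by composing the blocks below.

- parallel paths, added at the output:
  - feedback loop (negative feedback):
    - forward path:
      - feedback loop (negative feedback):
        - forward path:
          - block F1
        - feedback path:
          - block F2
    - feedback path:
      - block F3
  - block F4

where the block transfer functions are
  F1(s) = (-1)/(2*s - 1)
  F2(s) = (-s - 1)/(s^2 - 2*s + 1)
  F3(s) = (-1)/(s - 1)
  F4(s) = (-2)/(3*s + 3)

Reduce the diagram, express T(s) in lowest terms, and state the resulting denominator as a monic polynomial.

First reduce the diagram to T(s).

Step 1: collapse the loop (F1 forward, F2 return): (-s^2 + 2*s - 1)/(2*s^3 - 5*s^2 + 5*s)
Step 2: collapse the loop ([F1/(1+F1*F2)] forward, F3 return): (-s^2 + 2*s - 1)/(2*s^3 - 5*s^2 + 6*s - 1)
Step 3: reduce the parallel group [[F1/(1+F1*F2)]/(1+[F1/(1+F1*F2)]*F3)], F4: (-7*s^3 + 13*s^2 - 9*s - 1)/(6*s^4 - 9*s^3 + 3*s^2 + 15*s - 3)
Step 3 gives the fully reduced T(s), with no common factor left to cancel. The denominator's leading coefficient is 6, so divide each of its coefficients by 6 to get the monic form.

Answer: s^4 - 3*s^3/2 + s^2/2 + 5*s/2 - 1/2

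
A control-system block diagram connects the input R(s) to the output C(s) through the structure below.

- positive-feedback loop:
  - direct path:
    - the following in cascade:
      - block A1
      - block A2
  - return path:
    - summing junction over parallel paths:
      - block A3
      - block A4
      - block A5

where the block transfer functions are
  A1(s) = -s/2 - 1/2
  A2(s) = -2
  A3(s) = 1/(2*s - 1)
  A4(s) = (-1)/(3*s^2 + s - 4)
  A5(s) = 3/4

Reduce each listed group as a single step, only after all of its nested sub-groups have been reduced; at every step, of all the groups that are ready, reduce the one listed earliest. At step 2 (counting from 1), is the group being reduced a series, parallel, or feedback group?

Step 1 - reduce the series chain A1, A2
Step 2 - parallel reduction of A3, A4, A5
Step 3 - apply the feedback formula to (A1*A2), (A3+A4+A5)
Step 2 collapses a parallel group.

Final answer: parallel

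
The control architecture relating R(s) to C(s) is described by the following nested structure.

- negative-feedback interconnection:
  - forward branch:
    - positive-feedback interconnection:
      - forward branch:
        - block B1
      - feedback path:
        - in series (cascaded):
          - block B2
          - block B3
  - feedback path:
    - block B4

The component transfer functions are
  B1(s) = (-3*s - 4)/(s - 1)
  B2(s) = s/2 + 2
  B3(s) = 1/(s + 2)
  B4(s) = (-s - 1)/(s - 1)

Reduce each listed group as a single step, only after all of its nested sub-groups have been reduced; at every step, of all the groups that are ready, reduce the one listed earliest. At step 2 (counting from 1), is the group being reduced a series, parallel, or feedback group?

Answer: feedback

Working:
[1] reduce the series chain B2, B3
[2] apply the feedback formula to B1, (B2*B3)
[3] collapse the loop ([B1/(1-B1*(B2*B3))] forward, B4 return)
Step 2: feedback.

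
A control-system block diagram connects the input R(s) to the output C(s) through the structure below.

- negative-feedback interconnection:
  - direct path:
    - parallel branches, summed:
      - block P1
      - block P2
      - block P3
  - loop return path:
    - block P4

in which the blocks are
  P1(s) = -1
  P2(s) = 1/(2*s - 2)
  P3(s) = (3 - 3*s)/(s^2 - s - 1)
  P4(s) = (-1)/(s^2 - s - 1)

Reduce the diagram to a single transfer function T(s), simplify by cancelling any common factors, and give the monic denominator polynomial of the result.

Reducing step by step:

Step 1: parallel reduction of P1, P2, P3 = (-2*s^3 - s^2 + 11*s - 9)/(2*s^3 - 4*s^2 + 2)
Step 2: apply the feedback formula to (P1+P2+P3), P4 = (-2*s^5 + s^4 + 14*s^3 - 19*s^2 - 2*s + 9)/(2*s^5 - 6*s^4 + 4*s^3 + 7*s^2 - 13*s + 7)
No further cancellation is possible in the step-2 result, so that is T(s). Its denominator becomes monic after dividing by the leading coefficient 2.

Answer: s^5 - 3*s^4 + 2*s^3 + 7*s^2/2 - 13*s/2 + 7/2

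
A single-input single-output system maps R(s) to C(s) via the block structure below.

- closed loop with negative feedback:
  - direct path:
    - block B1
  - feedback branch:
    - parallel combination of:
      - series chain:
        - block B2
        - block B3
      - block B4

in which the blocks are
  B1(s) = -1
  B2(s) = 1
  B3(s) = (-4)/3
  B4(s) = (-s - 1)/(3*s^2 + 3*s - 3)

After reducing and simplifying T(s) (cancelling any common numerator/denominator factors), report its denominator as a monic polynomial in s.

[1] multiply B2, B3 (series): (-4)/3
[2] combine (B2*B3), B4 in parallel: (-4*s^2 - 5*s + 3)/(3*s^2 + 3*s - 3)
[3] apply the feedback formula to B1, ((B2*B3)+B4): (-3*s^2 - 3*s + 3)/(7*s^2 + 8*s - 6)
The result of step 3 is T(s) in lowest terms. Its denominator has leading coefficient 7; dividing the denominator through by 7 makes it monic.

Therefore the answer is s^2 + 8*s/7 - 6/7.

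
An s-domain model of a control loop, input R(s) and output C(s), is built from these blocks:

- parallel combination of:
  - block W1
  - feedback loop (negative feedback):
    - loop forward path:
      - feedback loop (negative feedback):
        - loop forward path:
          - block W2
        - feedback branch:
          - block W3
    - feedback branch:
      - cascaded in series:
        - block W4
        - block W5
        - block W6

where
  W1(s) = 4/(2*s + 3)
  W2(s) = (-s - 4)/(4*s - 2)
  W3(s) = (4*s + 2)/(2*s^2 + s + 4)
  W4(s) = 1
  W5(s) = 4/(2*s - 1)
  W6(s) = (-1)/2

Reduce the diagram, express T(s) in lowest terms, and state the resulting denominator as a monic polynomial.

Answer: s^5 + 3*s^4/4 - s^3/4 + 9*s^2/16 + 15*s/8 + 9/2

Working:
Step 1 - reduce the feedback loop with forward W2 and return W3 = (-2*s^3 - 9*s^2 - 8*s - 16)/(8*s^3 - 4*s^2 - 4*s - 16)
Step 2 - reduce the series chain W4, W5, W6 = (-2)/(2*s - 1)
Step 3 - close the feedback loop around [W2/(1+W2*W3)], (W4*W5*W6) = (-4*s^4 - 16*s^3 - 7*s^2 - 24*s + 16)/(16*s^4 - 12*s^3 + 14*s^2 - 12*s + 48)
Step 4 - add W1, [[W2/(1+W2*W3)]/(1+[W2/(1+W2*W3)]*(W4*W5*W6))] (parallel) = (-8*s^5 + 20*s^4 - 110*s^3 - 13*s^2 - 88*s + 240)/(32*s^5 + 24*s^4 - 8*s^3 + 18*s^2 + 60*s + 144)
Step 4 gives the fully reduced T(s), with no common factor left to cancel. The denominator's leading coefficient is 32, so divide each of its coefficients by 32 to get the monic form.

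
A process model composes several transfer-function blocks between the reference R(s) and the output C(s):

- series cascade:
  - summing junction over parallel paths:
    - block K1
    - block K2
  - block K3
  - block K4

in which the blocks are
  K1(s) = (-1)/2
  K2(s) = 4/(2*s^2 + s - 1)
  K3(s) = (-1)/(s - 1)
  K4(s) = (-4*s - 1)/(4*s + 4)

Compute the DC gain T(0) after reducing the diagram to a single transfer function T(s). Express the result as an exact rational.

First reduce the diagram to T(s).

[1] combine K1, K2 in parallel gives (-2*s^2 - s + 9)/(4*s^2 + 2*s - 2)
[2] cascade (K1+K2), K3, K4 gives (-8*s^3 - 6*s^2 + 35*s + 9)/(16*s^4 + 8*s^3 - 24*s^2 - 8*s + 8)
That last expression is T(s); at s = 0 only the constant terms survive, so T(0) = 9/8.

Answer: 9/8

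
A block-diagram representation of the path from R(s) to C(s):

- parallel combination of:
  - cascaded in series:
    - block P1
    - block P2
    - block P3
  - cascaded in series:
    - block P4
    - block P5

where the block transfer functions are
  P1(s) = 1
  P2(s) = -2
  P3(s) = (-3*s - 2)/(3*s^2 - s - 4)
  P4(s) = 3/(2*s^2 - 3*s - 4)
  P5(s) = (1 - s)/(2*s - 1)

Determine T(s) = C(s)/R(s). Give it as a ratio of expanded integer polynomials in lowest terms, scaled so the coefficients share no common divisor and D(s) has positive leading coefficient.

Step 1 - series reduction of P1, P2, P3, giving (6*s + 4)/(3*s^2 - s - 4)
Step 2 - combine P4, P5 in series, giving (3 - 3*s)/(4*s^3 - 8*s^2 - 5*s + 4)
Step 3 - reduce the parallel group (P1*P2*P3), (P4*P5): this yields T(s), and no further normalization is needed

Hence the answer: (24*s^4 - 41*s^3 - 50*s^2 + 13*s + 4)/(12*s^5 - 28*s^4 - 23*s^3 + 49*s^2 + 16*s - 16)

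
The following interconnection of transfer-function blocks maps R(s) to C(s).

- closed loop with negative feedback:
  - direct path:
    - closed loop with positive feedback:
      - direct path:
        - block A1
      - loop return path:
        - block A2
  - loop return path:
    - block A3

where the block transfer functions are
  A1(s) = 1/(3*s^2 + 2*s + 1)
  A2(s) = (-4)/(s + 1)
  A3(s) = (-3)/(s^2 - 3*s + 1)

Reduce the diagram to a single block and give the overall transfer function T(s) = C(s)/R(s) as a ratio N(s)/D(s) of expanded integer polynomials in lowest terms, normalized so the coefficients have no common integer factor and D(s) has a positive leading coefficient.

1. feedback reduction of A1, A2: (s + 1)/(3*s^3 + 5*s^2 + 3*s + 5)
2. collapse the loop ([A1/(1-A1*A2)] forward, A3 return), giving the overall T(s)

Answer: (s^3 - 2*s^2 - 2*s + 1)/(3*s^5 - 4*s^4 - 9*s^3 + s^2 - 15*s + 2)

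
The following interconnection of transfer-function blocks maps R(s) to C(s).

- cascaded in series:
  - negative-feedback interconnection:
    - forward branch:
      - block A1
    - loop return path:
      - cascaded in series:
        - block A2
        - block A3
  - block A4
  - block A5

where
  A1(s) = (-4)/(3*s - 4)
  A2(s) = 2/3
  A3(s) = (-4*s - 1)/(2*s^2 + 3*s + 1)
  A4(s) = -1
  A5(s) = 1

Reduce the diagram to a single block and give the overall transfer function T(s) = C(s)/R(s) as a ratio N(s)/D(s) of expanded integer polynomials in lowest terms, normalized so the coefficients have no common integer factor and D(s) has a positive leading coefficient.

(1) cascade A2, A3 = (-8*s - 2)/(6*s^2 + 9*s + 3)
(2) feedback reduction of A1, (A2*A3) = (-24*s^2 - 36*s - 12)/(18*s^3 + 3*s^2 + 5*s - 4)
(3) cascade [A1/(1+A1*(A2*A3))], A4, A5, giving the overall T(s)

Hence the answer: (24*s^2 + 36*s + 12)/(18*s^3 + 3*s^2 + 5*s - 4)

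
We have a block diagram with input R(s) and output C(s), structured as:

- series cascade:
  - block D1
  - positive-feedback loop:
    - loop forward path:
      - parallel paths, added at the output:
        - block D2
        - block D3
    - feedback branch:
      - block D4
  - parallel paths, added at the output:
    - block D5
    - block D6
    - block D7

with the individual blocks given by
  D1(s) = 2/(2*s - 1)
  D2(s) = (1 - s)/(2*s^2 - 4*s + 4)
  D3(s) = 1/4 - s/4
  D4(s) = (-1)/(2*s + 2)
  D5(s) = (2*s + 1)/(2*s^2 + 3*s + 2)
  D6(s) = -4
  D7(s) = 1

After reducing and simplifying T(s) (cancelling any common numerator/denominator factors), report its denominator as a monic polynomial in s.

Reducing step by step:

Step 1: combine D2, D3 in parallel; result (-s^3 + 3*s^2 - 6*s + 4)/(4*s^2 - 8*s + 8)
Step 2: feedback reduction of (D2+D3), D4; result (-2*s^4 + 4*s^3 - 6*s^2 - 4*s + 8)/(7*s^3 - 5*s^2 - 6*s + 20)
Step 3: add D5, D6, D7 (parallel); result (-6*s^2 - 7*s - 5)/(2*s^2 + 3*s + 2)
Step 4: combine D1, [(D2+D3)/(1-(D2+D3)*D4)], (D5+D6+D7) in series; result (24*s^6 - 20*s^5 + 36*s^4 + 92*s^3 + 20*s^2 - 72*s - 80)/(28*s^6 + 8*s^5 - 37*s^4 + 37*s^3 + 84*s^2 + 32*s - 40)
No further cancellation is possible in the step-4 result, so that is T(s). Its denominator becomes monic after dividing by the leading coefficient 28.

Answer: s^6 + 2*s^5/7 - 37*s^4/28 + 37*s^3/28 + 3*s^2 + 8*s/7 - 10/7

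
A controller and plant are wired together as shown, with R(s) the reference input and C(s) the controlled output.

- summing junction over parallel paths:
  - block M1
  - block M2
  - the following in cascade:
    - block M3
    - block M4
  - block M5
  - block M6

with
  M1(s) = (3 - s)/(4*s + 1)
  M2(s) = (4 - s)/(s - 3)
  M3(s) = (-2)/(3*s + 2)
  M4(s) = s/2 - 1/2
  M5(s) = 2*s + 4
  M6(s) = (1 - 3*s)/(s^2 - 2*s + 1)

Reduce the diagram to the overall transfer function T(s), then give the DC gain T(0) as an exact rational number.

1. series reduction of M3, M4; result (1 - s)/(3*s + 2)
2. combine M1, M2, (M3*M4), M5, M6 in parallel; result (24*s^6 - 69*s^5 - 64*s^4 + 137*s^3 + 171*s^2 - 56*s - 43)/(12*s^5 - 49*s^4 + 31*s^3 + 31*s^2 - 19*s - 6)
The step-2 result is T(s). Setting s = 0: T(0) = -43/(-6) = 43/6.

Answer: 43/6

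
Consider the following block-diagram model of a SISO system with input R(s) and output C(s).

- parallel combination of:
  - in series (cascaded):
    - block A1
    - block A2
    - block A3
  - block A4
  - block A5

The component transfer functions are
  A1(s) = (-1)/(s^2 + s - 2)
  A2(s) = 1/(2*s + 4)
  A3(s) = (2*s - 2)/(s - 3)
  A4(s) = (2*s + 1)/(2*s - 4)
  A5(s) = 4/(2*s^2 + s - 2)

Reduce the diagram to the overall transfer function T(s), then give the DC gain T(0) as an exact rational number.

First reduce the diagram to T(s).

Step 1 - cascade A1, A2, A3; result (-1)/(s^3 + s^2 - 8*s - 12)
Step 2 - sum the parallel branches (A1*A2*A3), A4, A5; result (4*s^6 + 8*s^5 - 23*s^4 - 97*s^3 - 100*s^2 + 92*s + 208)/(4*s^6 - 2*s^5 - 46*s^4 + 144*s^2 + 32*s - 96)
That last expression is T(s); at s = 0 only the constant terms survive, so T(0) = 208/(-96) = -13/6.

Answer: -13/6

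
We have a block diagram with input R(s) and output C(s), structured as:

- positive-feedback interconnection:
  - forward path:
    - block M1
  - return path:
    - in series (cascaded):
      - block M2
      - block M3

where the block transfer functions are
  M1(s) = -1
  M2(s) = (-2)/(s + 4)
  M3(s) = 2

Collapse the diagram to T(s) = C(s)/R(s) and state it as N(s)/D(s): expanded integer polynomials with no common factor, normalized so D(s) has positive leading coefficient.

[1] reduce the series chain M2, M3, giving (-4)/(s + 4)
[2] close the feedback loop around M1, (M2*M3), giving the overall T(s)

Final answer: (-s - 4)/s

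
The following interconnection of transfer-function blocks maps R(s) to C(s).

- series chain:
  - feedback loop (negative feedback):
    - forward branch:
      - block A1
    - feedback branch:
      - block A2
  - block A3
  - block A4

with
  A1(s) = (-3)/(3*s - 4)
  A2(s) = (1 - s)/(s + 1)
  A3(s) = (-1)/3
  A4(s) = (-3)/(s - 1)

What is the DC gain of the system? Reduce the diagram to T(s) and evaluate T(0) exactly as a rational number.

Reducing step by step:

Step 1. close the feedback loop around A1, A2: (-3*s - 3)/(3*s^2 + 2*s - 7)
Step 2. reduce the series chain [A1/(1+A1*A2)], A3, A4: (-3*s - 3)/(3*s^3 - s^2 - 9*s + 7)
Step 2 gives the overall T(s). Then T(0) = -3/7.

Answer: -3/7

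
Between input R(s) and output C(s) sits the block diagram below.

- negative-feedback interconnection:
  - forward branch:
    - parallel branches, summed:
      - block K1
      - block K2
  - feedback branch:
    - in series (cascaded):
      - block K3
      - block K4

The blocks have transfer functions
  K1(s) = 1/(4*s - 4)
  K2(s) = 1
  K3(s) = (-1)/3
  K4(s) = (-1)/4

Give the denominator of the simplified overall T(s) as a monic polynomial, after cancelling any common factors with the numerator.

Step 1 - add K1, K2 (parallel): (4*s - 3)/(4*s - 4)
Step 2 - cascade K3, K4: 1/12
Step 3 - collapse the loop ((K1+K2) forward, (K3*K4) return): (48*s - 36)/(52*s - 51)
Step 3 gives the fully reduced T(s), with no common factor left to cancel. The denominator's leading coefficient is 52, so divide each of its coefficients by 52 to get the monic form.

Therefore the answer is s - 51/52.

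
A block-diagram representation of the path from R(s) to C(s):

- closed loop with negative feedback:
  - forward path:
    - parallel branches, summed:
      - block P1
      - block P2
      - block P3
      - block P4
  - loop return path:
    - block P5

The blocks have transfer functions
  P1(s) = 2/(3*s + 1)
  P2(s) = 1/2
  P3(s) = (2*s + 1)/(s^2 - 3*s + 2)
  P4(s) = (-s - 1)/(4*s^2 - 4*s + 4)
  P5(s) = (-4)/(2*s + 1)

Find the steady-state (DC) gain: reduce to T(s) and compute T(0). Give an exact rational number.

Answer: -11/40

Working:
[1] reduce the parallel group P1, P2, P3, P4 = (6*s^5 + 7*s^4 - 3*s^3 + 43*s^2 - 27*s + 22)/(12*s^5 - 44*s^4 + 56*s^3 - 36*s^2 + 4*s + 8)
[2] apply the feedback formula to (P1+P2+P3+P4), P5 = (12*s^6 + 20*s^5 + s^4 + 83*s^3 - 11*s^2 + 17*s + 22)/(24*s^6 - 100*s^5 + 40*s^4 - 4*s^3 - 200*s^2 + 128*s - 80)
Step 2 gives the overall T(s). Then T(0) = 22/(-80) = -11/40.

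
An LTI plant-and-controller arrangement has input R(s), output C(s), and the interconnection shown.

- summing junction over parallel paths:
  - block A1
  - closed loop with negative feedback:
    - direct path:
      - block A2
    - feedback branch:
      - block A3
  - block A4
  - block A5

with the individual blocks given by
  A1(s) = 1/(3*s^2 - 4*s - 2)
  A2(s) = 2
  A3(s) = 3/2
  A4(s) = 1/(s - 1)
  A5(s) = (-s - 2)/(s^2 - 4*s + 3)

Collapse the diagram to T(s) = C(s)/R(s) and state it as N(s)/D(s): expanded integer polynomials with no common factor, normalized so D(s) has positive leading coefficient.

[1] reduce the feedback loop with forward A2 and return A3, giving 1/2
[2] add A1, [A2/(1+A2*A3)], A4, A5 (parallel): this yields T(s), and no further normalization is needed

Answer: (3*s^4 - 16*s^3 - 5*s^2 + 28*s + 20)/(6*s^4 - 32*s^3 + 46*s^2 - 8*s - 12)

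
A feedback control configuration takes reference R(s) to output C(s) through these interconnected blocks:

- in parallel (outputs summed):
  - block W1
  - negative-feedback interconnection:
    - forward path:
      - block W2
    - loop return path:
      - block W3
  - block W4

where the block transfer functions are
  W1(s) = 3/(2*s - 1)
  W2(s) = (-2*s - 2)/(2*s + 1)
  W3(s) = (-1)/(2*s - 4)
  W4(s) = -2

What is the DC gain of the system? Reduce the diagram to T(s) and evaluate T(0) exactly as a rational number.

First reduce the diagram to T(s).

Step 1. reduce the feedback loop with forward W2 and return W3: (-2*s^2 + 2*s + 4)/(2*s^2 - 2*s - 1)
Step 2. parallel reduction of W1, [W2/(1+W2*W3)], W4: (-12*s^3 + 24*s^2 - 9)/(4*s^3 - 6*s^2 + 1)
That last expression is T(s); at s = 0 only the constant terms survive, so T(0) = -9/1 = -9.

Answer: -9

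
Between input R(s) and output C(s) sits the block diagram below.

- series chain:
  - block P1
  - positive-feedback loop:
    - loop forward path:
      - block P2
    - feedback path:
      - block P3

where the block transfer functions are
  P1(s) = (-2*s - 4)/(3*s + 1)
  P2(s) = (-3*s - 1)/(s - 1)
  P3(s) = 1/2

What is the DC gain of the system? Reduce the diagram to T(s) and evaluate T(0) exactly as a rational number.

The answer is -8.

Reasoning:
1. feedback reduction of P2, P3 -> (-6*s - 2)/(5*s - 1)
2. reduce the series chain P1, [P2/(1-P2*P3)] -> (4*s + 8)/(5*s - 1)
Evaluating the step-2 result (the overall T(s)) at s = 0 gives T(0) = 8/(-1) = -8.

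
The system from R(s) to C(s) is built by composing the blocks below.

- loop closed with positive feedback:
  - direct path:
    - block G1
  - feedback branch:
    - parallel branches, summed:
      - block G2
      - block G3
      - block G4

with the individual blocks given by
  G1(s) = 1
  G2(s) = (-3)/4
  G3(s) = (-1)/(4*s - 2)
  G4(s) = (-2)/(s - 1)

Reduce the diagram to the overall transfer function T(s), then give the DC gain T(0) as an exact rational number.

Answer: -4/3

Working:
Step 1 - parallel reduction of G2, G3, G4: (-6*s^2 - 9*s + 7)/(8*s^2 - 12*s + 4)
Step 2 - feedback reduction of G1, (G2+G3+G4): (8*s^2 - 12*s + 4)/(14*s^2 - 3*s - 3)
Evaluating the step-2 result (the overall T(s)) at s = 0 gives T(0) = 4/(-3) = -4/3.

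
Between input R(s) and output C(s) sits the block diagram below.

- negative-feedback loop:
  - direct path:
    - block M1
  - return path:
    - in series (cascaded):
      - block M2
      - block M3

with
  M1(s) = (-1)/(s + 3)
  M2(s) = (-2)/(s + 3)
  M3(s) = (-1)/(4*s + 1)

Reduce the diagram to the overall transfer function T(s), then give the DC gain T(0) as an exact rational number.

Step 1 - cascade M2, M3 gives 2/(4*s^2 + 13*s + 3)
Step 2 - apply the feedback formula to M1, (M2*M3) gives (-4*s^2 - 13*s - 3)/(4*s^3 + 25*s^2 + 42*s + 7)
That last expression is T(s); at s = 0 only the constant terms survive, so T(0) = -3/7.

Answer: -3/7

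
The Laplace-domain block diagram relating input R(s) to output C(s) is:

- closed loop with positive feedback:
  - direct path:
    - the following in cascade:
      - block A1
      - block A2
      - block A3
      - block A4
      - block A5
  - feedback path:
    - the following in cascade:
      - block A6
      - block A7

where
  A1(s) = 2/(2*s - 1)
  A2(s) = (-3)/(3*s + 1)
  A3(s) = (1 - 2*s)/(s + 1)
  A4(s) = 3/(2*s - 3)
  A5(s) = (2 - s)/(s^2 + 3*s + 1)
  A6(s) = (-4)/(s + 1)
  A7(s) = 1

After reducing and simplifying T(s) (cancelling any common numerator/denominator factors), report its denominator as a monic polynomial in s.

Reducing step by step:

(1) combine A1, A2, A3, A4, A5 in series, giving (36 - 18*s)/(6*s^5 + 17*s^4 - 7*s^3 - 34*s^2 - 19*s - 3)
(2) multiply A6, A7 (series), giving (-4)/(s + 1)
(3) reduce the feedback loop with forward (A1*A2*A3*A4*A5) and return (A6*A7), giving (-18*s^2 + 18*s + 36)/(6*s^6 + 23*s^5 + 10*s^4 - 41*s^3 - 53*s^2 - 94*s + 141)
The result of step 3 is T(s) in lowest terms. Its denominator has leading coefficient 6; dividing the denominator through by 6 makes it monic.

Answer: s^6 + 23*s^5/6 + 5*s^4/3 - 41*s^3/6 - 53*s^2/6 - 47*s/3 + 47/2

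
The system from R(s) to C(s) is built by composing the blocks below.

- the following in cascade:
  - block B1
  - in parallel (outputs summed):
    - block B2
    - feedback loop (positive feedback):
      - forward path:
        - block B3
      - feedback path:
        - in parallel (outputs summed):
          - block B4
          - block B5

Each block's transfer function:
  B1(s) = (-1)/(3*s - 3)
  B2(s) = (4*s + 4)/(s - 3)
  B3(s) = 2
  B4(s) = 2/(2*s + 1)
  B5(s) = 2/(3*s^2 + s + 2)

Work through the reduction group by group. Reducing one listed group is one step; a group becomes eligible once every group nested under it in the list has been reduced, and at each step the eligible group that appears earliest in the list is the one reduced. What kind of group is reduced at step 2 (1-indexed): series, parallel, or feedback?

The answer is feedback.

Reasoning:
Step 1 - reduce the parallel group B4, B5
Step 2 - feedback reduction of B3, (B4+B5)
Step 3 - add B2, [B3/(1-B3*(B4+B5))] (parallel)
Step 4 - cascade B1, (B2+[B3/(1-B3*(B4+B5))])
The group at step 2 is a feedback group.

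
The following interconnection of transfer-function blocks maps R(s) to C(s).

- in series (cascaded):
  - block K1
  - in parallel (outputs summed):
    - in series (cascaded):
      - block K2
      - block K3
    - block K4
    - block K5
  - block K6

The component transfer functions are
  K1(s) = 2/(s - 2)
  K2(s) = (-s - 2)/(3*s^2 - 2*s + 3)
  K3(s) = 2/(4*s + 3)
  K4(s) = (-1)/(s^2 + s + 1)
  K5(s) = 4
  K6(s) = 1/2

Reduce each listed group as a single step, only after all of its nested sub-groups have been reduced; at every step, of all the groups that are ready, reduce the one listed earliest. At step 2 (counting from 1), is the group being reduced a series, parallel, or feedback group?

Answer: parallel

Working:
(1) reduce the series chain K2, K3
(2) combine (K2*K3), K4, K5 in parallel
(3) combine K1, ((K2*K3)+K4+K5), K6 in series
At step 2 the group reduced is parallel.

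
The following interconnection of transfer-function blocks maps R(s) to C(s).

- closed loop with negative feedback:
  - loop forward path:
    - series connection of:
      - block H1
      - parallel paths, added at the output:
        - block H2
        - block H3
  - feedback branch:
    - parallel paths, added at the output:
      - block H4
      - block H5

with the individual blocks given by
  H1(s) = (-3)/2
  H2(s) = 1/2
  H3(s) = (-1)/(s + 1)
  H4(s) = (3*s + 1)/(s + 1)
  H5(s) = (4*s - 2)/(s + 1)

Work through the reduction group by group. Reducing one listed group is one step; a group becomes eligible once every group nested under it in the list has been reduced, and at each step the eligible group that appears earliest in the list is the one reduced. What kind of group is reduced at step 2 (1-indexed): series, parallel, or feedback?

1. parallel reduction of H2, H3
2. series reduction of H1, (H2+H3)
3. reduce the parallel group H4, H5
4. feedback reduction of (H1*(H2+H3)), (H4+H5)
Step 2: series.

Answer: series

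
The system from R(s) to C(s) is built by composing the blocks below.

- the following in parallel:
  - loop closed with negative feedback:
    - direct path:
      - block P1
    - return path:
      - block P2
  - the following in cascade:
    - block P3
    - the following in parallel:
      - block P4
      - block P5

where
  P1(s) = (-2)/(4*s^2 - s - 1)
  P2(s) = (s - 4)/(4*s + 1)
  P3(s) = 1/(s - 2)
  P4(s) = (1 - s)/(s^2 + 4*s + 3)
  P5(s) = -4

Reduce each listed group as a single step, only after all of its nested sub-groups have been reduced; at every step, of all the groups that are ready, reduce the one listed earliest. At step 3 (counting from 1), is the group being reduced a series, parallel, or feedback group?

Step 1. reduce the feedback loop with forward P1 and return P2
Step 2. reduce the parallel group P4, P5
Step 3. series reduction of P3, (P4+P5)
Step 4. add [P1/(1+P1*P2)], (P3*(P4+P5)) (parallel)
So the answer for step 3 is series.

Therefore the answer is series.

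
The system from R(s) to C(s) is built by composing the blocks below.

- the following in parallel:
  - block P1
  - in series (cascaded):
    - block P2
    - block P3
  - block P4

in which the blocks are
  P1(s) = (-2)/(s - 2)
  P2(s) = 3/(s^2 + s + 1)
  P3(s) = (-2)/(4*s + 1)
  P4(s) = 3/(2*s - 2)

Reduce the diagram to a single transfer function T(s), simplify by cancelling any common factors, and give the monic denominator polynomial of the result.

1. multiply P2, P3 (series), giving (-6)/(4*s^3 + 5*s^2 + 5*s + 1)
2. sum the parallel branches P1, (P2*P3), P4, giving (-4*s^4 - 13*s^3 - 27*s^2 + 25*s - 26)/(8*s^5 - 14*s^4 - 4*s^3 - 8*s^2 + 14*s + 4)
The result of step 2 is T(s) in lowest terms. Its denominator has leading coefficient 8; dividing the denominator through by 8 makes it monic.

Therefore the answer is s^5 - 7*s^4/4 - s^3/2 - s^2 + 7*s/4 + 1/2.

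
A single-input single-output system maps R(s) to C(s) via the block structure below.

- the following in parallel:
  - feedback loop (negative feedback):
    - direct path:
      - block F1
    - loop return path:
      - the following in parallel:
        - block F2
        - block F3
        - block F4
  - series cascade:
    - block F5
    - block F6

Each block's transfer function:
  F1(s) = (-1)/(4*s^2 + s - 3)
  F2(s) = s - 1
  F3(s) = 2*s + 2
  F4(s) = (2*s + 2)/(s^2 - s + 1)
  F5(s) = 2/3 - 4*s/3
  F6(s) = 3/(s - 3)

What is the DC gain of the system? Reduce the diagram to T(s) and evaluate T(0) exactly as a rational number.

Step 1 - combine F2, F3, F4 in parallel; result (3*s^3 - 2*s^2 + 4*s + 3)/(s^2 - s + 1)
Step 2 - apply the feedback formula to F1, (F2+F3+F4); result (-s^2 + s - 1)/(4*s^4 - 6*s^3 + 2*s^2 - 6)
Step 3 - series reduction of F5, F6; result (2 - 4*s)/(s - 3)
Step 4 - sum the parallel branches [F1/(1+F1*(F2+F3+F4))], (F5*F6); result (-16*s^5 + 32*s^4 - 21*s^3 + 8*s^2 + 20*s - 9)/(4*s^5 - 18*s^4 + 20*s^3 - 6*s^2 - 6*s + 18)
That last expression is T(s); at s = 0 only the constant terms survive, so T(0) = -9/18 = -1/2.

Final answer: -1/2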